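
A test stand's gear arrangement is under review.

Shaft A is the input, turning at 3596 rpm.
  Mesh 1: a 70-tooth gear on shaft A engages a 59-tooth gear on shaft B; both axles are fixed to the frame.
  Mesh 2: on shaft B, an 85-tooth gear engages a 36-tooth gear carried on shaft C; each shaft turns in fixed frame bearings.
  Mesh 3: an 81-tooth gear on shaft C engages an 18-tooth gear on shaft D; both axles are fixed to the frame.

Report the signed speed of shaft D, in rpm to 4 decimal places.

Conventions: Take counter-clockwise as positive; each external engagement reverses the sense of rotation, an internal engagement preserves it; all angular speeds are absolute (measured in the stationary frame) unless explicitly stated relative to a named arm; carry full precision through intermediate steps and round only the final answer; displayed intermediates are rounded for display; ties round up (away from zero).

-45330.9322 rpm

class = fixed-axis compound train [3 meshes; 3 ratios multiply, 3 sense flips]
mesh 1 [70T→59T]: ω = 3596.0000×70/59 = 4266.4407 rpm, sense flips to −
mesh 2 [85T→36T]: ω = 4266.4407×85/36 = 10073.5405 rpm, sense flips to +
mesh 3 [81T→18T]: ω = 10073.5405×81/18 = 45330.9322 rpm, sense flips to −
signed output speed = -45330.9322 rpm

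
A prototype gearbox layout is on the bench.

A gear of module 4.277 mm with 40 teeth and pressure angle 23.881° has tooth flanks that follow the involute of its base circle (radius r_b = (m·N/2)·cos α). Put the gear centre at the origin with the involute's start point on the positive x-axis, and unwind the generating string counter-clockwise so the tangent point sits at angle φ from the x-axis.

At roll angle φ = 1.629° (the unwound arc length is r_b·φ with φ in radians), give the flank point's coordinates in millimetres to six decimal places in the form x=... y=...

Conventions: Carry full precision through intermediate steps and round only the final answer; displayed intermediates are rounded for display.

topology: single-mesh involute geometry — m = 4.277, N = 40
pitch radius r_p = m·N/2 = 4.277·40/2 = 85.540000
base radius r_b = r_p·cos α = 85.540000·cos 23.881° = 78.216771
roll angle φ = 1.629° = 0.02843141 rad
x = r_b·(cos φ + φ·sin φ) = 78.248378
y = r_b·(sin φ − φ·cos φ) = 0.000599

x=78.248378 y=0.000599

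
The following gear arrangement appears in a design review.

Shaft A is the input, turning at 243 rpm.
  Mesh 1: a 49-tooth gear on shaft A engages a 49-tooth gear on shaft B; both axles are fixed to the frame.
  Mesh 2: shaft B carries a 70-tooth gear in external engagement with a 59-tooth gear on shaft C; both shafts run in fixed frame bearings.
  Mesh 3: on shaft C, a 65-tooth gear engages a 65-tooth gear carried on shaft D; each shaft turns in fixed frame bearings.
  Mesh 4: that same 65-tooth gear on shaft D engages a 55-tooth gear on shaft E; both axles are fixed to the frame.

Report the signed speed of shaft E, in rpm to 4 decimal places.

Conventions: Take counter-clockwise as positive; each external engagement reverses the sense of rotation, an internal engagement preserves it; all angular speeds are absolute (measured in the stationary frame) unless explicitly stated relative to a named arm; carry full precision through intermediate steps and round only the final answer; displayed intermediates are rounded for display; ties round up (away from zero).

+340.7242 rpm

4-mesh fixed-axis compound train (all bearings frame-fixed)
mesh 1 [49T→49T]: ω = 243.0000×49/49 = 243.0000 rpm, sense flips to −
mesh 2 [70T→59T]: ω = 243.0000×70/59 = 288.3051 rpm, sense flips to +
mesh 3 [65T→65T]: ω = 288.3051×65/65 = 288.3051 rpm, sense flips to −
mesh 4 [65T→55T]: ω = 288.3051×65/55 = 340.7242 rpm, sense flips to +
signed output speed = +340.7242 rpm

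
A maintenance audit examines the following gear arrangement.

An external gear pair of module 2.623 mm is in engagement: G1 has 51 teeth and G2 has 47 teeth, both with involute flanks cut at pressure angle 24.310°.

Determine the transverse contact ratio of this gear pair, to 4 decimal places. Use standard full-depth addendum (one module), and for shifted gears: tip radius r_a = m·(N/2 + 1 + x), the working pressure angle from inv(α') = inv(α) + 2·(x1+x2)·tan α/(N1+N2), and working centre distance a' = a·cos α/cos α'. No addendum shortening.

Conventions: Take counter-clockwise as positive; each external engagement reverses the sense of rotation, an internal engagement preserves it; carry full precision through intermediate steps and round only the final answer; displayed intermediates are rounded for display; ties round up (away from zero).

1.5589

topology: single-mesh involute geometry — m = 2.623, 51T/47T pair
base radii: r_b1 = 60.955770, r_b2 = 56.174926
tip radii: r_a1 = 69.509500, r_a2 = 64.263500
no profile shift: α' = α, a' = a
action lengths: √(r_a1²−r_b1²) = 33.406057, √(r_a2²−r_b2²) = 31.211779
base pitch p_b = π·m·cos α = 7.509733
CR = (33.406057 + 31.211779 − 128.527000·sin 24.31000°)/7.509733 = 1.558868
contact ratio ≈ 1.5589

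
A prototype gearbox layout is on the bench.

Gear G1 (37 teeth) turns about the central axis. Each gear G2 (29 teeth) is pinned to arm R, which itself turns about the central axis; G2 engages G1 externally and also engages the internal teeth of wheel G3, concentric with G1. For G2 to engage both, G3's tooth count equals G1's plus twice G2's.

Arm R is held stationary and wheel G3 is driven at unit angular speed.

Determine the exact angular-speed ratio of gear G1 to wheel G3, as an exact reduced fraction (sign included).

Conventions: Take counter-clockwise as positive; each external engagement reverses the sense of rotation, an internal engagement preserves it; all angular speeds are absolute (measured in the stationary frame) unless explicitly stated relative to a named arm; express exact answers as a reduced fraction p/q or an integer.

topology: planetary set — G1 37T / G2 29T / G3 95T, arm = carrier (Willis)
ring teeth: 37 + 2·29 = 95
37(ω_sun−ω_arm) = −95(ω_ring−ω_arm),  ω_arm = 0, ω_ring = 1
ω_sun = 0 − (95/37)(1−0) = -95/37
ω_out/ω_in = -95/37

-95/37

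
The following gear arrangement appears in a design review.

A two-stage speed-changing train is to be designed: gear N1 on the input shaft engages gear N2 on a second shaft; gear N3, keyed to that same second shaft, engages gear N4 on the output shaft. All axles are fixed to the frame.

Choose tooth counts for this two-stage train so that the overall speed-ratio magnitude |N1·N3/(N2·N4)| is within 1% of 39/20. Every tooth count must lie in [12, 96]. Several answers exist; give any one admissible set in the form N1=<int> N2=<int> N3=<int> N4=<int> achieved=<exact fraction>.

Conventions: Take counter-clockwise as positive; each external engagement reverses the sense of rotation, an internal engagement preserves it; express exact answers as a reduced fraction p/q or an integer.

2-stage fixed-axis compound train for ratio 39/20
target = 39/20 in lowest terms: an exact hit needs N1·N3 = k·39 and N2·N4 = k·20 for one integer k, every count in [12, 96]; additionally prefer no 1:1 stage (N1 ≠ N2, N3 ≠ N4)
k = 1…8: no 1:1-free in-range split of k·39 and k·20 into factor pairs; take k = 9
k = 9: N1·N3 = 351 = 13·27, N2·N4 = 180 = 12·15
achieved = 13·27/(12·15) = 39/20; |achieved − target| = 0 ≤ 39/2000 ✓

N1=13 N2=12 N3=27 N4=15 achieved=39/20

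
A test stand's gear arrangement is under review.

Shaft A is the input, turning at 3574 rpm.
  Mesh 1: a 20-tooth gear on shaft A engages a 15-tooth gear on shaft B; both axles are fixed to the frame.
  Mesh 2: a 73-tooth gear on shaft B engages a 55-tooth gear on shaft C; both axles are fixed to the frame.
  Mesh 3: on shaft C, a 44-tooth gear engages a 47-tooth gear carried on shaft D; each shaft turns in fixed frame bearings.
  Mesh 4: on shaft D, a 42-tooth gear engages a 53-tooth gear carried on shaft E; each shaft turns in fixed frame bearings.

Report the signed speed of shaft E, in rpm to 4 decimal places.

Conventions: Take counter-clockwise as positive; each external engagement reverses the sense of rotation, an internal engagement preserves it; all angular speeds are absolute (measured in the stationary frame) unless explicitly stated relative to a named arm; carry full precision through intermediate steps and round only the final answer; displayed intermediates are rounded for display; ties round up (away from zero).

topology: fixed-axis compound train — 4 meshes, A→E
mesh 1 [20T→15T]: ω = 3574.0000×20/15 = 4765.3333 rpm, sense flips to −
mesh 2 [73T→55T]: ω = 4765.3333×73/55 = 6324.8970 rpm, sense flips to +
mesh 3 [44T→47T]: ω = 6324.8970×44/47 = 5921.1801 rpm, sense flips to −
mesh 4 [42T→53T]: ω = 5921.1801×42/53 = 4692.2560 rpm, sense flips to +
signed output speed = +4692.2560 rpm

+4692.2560 rpm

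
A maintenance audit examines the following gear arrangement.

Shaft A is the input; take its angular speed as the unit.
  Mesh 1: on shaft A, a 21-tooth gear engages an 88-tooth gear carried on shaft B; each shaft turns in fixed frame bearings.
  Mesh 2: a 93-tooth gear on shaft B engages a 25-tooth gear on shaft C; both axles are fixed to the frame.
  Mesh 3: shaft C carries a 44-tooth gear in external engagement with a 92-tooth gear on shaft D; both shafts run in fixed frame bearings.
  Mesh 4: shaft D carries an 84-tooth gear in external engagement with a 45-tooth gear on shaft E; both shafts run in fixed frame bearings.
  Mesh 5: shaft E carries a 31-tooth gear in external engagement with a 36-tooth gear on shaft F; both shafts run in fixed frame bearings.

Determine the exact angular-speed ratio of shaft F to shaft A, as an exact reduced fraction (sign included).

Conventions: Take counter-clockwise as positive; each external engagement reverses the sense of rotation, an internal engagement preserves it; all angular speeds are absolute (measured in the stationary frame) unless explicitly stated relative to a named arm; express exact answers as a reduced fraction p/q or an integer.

-47089/69000

class = fixed-axis compound train [5 meshes; 5 ratios multiply, 5 sense flips]
mesh 1 [21T→88T]: running ratio 21/88, sense −
mesh 2 [93T→25T]: running ratio 1953/2200, sense +
mesh 3 [44T→92T]: running ratio 1953/4600, sense −
mesh 4 [84T→45T]: running ratio 4557/5750, sense +
mesh 5 [31T→36T]: running ratio 47089/69000, sense −
ω_out/ω_in = -47089/69000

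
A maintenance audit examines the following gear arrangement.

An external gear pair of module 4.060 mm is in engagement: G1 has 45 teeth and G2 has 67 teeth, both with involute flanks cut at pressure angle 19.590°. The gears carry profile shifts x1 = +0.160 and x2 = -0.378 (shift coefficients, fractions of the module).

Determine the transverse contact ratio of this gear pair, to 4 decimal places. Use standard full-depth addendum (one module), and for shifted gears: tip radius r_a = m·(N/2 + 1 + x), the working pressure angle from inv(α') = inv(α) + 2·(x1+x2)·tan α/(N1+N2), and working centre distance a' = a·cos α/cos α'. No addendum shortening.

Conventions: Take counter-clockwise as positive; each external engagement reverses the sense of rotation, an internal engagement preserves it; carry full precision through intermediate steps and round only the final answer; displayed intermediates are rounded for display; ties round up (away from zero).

1.8161

single-mesh involute tooth geometry (45T engaging 67T at module 4.060)
base radii: r_b1 = 86.062295, r_b2 = 128.137195
tip radii: r_a1 = 96.059600, r_a2 = 138.535320
inv(α') = inv(19.590°) + 2·(+0.160-0.378)·tan α/(45+67) = 0.01259191  ⇒  α' = 18.94029°
a' = a·cos α / cos α' = 227.3600·cos 19.590°/cos 18.94029° = 226.460670
action lengths: √(r_a1²−r_b1²) = 42.669990, √(r_a2²−r_b2²) = 52.658277
base pitch p_b = π·m·cos α = 12.016563
CR = (42.669990 + 52.658277 − 226.460670·sin 18.94029°)/12.016563 = 1.816083
contact ratio ≈ 1.8161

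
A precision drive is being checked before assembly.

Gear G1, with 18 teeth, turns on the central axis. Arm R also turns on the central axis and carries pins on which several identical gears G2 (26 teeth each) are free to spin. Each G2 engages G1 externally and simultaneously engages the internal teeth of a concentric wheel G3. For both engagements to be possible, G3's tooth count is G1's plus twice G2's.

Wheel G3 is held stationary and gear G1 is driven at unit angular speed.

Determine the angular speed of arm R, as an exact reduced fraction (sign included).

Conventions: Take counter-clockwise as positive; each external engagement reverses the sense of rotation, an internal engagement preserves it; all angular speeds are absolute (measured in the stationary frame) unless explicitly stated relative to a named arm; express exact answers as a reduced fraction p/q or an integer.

class = planetary set [G3 = 18+2·26 = 70; Willis about the carrier]
ring teeth: 18 + 2·26 = 70
18(ω_sun−ω_arm) = −70(ω_ring−ω_arm),  ω_ring = 0, ω_sun = 1
18(1−ω_arm) = −70(0−ω_arm)  ⇒  88·ω_arm = 18  ⇒  ω_arm = 9/44
exact speed ratio = 9/44

9/44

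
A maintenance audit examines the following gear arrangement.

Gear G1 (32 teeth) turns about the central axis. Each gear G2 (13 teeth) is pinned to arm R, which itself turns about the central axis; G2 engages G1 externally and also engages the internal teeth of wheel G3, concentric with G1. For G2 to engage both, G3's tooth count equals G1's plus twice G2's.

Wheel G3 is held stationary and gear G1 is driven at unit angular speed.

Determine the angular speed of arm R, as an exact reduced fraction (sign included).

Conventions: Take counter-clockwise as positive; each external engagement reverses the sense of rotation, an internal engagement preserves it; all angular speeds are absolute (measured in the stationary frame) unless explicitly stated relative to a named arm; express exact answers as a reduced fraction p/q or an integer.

16/45

topology: planetary set — G1 32T / G2 13T / G3 58T, arm = carrier (Willis)
ring teeth: 32 + 2·13 = 58
32(ω_sun−ω_arm) = −58(ω_ring−ω_arm),  ω_ring = 0, ω_sun = 1
32(1−ω_arm) = −58(0−ω_arm)  ⇒  90·ω_arm = 32  ⇒  ω_arm = 16/45
exact speed ratio = 16/45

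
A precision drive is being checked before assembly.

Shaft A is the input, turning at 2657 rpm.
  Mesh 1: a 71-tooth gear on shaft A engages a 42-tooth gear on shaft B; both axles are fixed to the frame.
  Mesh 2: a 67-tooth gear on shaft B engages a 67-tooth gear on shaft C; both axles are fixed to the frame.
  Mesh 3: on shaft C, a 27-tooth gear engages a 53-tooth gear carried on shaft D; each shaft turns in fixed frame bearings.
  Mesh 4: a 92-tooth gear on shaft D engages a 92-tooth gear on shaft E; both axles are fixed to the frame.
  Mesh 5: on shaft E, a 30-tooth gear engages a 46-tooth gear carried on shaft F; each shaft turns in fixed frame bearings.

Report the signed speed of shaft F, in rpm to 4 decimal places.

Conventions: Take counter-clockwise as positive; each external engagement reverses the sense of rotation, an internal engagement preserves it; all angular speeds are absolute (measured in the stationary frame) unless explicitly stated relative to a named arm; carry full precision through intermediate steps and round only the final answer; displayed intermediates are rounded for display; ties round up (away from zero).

recognized (6 fixed axles, 5 meshes): fixed-axis compound train
mesh 1 [71T→42T]: ω = 2657.0000×71/42 = 4491.5952 rpm, sense flips to −
mesh 2 [67T→67T]: ω = 4491.5952×67/67 = 4491.5952 rpm, sense flips to +
mesh 3 [27T→53T]: ω = 4491.5952×27/53 = 2288.1712 rpm, sense flips to −
mesh 4 [92T→92T]: ω = 2288.1712×92/92 = 2288.1712 rpm, sense flips to +
mesh 5 [30T→46T]: ω = 2288.1712×30/46 = 1492.2855 rpm, sense flips to −
signed output speed = -1492.2855 rpm

-1492.2855 rpm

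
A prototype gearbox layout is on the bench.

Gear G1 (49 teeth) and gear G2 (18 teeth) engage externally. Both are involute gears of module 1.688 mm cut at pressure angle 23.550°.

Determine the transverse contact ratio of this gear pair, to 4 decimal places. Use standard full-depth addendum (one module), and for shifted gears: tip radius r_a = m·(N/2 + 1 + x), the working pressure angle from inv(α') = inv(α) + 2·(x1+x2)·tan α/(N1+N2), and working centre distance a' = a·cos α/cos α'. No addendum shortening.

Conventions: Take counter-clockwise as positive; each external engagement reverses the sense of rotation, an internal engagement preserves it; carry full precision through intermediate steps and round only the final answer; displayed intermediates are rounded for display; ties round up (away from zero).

1.5075

recognized (one external pair, fixed centres): single-mesh tooth geometry, m = 1.688, N1 = 49, N2 = 18
base radii: r_b1 = 37.911531, r_b2 = 13.926685
tip radii: r_a1 = 43.044000, r_a2 = 16.880000
no profile shift: α' = α, a' = a
action lengths: √(r_a1²−r_b1²) = 20.383860, √(r_a2²−r_b2²) = 9.538440
base pitch p_b = π·m·cos α = 4.861330
CR = (20.383860 + 9.538440 − 56.548000·sin 23.55000°)/4.861330 = 1.507528
contact ratio ≈ 1.5075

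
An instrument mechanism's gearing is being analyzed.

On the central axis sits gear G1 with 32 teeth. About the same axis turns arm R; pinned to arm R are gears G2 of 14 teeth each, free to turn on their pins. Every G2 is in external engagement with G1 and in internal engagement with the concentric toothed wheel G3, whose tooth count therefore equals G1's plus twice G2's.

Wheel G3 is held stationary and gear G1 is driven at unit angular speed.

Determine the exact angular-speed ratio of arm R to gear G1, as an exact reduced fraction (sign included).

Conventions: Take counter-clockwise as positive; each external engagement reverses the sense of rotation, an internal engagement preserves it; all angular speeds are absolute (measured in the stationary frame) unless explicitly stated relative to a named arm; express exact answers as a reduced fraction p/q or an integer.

8/23

topology: planetary set — G1 32T / G2 14T / G3 60T, arm = carrier (Willis)
ring teeth: 32 + 2·14 = 60
32(ω_sun−ω_arm) = −60(ω_ring−ω_arm),  ω_ring = 0, ω_sun = 1
32(1−ω_arm) = −60(0−ω_arm)  ⇒  92·ω_arm = 32  ⇒  ω_arm = 8/23
ω_out/ω_in = 8/23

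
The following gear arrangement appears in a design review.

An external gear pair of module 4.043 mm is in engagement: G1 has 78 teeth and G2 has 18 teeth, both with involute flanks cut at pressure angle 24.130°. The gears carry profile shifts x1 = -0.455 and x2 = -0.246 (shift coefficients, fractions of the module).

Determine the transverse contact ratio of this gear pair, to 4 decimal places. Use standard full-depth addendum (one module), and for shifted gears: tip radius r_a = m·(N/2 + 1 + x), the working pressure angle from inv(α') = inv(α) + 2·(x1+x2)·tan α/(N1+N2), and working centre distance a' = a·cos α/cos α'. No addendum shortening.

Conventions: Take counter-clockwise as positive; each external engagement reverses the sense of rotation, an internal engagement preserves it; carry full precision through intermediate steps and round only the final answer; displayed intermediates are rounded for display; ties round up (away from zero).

class = single-mesh tooth geometry [involute pair 78T × 18T, m = 4.043]
base radii: r_b1 = 143.899223, r_b2 = 33.207513
tip radii: r_a1 = 159.880435, r_a2 = 39.435422
inv(α') = inv(24.130°) + 2·(-0.455-0.246)·tan α/(78+18) = 0.02026025  ⇒  α' = 22.07220°
a' = a·cos α / cos α' = 194.0640·cos 24.130°/cos 22.07220° = 191.113225
action lengths: √(r_a1²−r_b1²) = 69.676158, √(r_a2²−r_b2²) = 21.270016
base pitch p_b = π·m·cos α = 11.591609
CR = (69.676158 + 21.270016 − 191.113225·sin 22.07220°)/11.591609 = 1.650388
contact ratio ≈ 1.6504

1.6504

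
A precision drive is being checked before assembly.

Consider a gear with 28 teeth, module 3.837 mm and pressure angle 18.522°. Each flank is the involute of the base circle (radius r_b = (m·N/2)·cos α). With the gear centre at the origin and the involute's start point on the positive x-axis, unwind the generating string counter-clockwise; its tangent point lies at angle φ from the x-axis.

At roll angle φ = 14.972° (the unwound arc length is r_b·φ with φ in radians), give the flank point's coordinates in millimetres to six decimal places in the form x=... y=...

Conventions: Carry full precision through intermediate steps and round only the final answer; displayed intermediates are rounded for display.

class = single-mesh tooth geometry [base-circle involute, m = 3.837, 28T]
pitch radius r_p = m·N/2 = 3.837·28/2 = 53.718000
base radius r_b = r_p·cos α = 53.718000·cos 18.522° = 50.935502
roll angle φ = 14.972° = 0.26131070 rad
x = r_b·(cos φ + φ·sin φ) = 52.644949
y = r_b·(sin φ − φ·cos φ) = 0.300886

x=52.644949 y=0.300886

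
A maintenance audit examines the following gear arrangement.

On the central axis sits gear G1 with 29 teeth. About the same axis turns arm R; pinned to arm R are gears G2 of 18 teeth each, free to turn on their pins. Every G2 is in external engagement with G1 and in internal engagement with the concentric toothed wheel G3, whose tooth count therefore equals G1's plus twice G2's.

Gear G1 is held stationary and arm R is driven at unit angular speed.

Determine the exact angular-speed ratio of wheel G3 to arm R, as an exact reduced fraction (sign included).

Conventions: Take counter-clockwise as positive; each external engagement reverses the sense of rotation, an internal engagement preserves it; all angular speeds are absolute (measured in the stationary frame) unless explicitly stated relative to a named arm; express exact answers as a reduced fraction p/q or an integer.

class = planetary set [G3 = 29+2·18 = 65; Willis about the carrier]
ring teeth: 29 + 2·18 = 65
29(ω_sun−ω_arm) = −65(ω_ring−ω_arm),  ω_sun = 0, ω_arm = 1
ω_ring = 1 − (29/65)(0−1) = 94/65
ω_out/ω_in = 94/65

94/65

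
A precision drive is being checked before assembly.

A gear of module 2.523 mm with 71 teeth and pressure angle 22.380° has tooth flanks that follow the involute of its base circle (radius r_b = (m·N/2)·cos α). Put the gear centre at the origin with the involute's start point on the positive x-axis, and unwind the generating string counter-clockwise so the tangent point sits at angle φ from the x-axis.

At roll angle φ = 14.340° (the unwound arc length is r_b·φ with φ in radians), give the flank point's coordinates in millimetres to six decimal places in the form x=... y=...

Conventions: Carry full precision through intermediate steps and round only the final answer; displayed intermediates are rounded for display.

single-mesh involute tooth geometry (71T wheel at module 2.523)
pitch radius r_p = m·N/2 = 2.523·71/2 = 89.566500
base radius r_b = r_p·cos α = 89.566500·cos 22.380° = 82.820261
roll angle φ = 14.340° = 0.25028021 rad
x = r_b·(cos φ + φ·sin φ) = 85.373720
y = r_b·(sin φ − φ·cos φ) = 0.430103

x=85.373720 y=0.430103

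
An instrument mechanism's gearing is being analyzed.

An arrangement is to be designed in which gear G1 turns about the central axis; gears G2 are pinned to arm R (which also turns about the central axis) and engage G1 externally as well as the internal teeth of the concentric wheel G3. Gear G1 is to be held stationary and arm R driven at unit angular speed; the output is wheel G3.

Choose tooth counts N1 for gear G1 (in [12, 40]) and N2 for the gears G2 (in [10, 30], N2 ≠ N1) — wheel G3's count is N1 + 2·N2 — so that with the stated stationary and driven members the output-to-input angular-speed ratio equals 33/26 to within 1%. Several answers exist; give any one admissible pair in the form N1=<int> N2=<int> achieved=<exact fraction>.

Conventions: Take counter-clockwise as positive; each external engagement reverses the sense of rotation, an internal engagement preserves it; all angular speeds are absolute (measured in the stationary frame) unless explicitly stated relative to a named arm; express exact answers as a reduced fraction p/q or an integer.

N1=14 N2=19 achieved=33/26

design class (target 33/26): planetary set
Willis with ω_sun = 0: ω_ring/ω_arm = (N1+N3)/N3; set equal to 33/26  ⇒  N3/N1 = 1/(33/26 − 1) = 26/7
N3 = N1 + 2·N2  ⇒  N2/N1 = (N3/N1 − 1)/2 = (26/7 − 1)/2 = 19/14
smallest multiple with N1 ≥ 12 and N2 ≥ 10: k = 1  ⇒  N1 = 1·14 = 14, N2 = 1·19 = 19 (N1 ≤ 40, N2 ≤ 30, N2 ≠ N1 ✓), N3 = 14 + 2·19 = 52
check: (N1+N3)/N3 with N1 = 14, N3 = 52 gives 33/26; |achieved − target| = 0 ≤ 33/2600 ✓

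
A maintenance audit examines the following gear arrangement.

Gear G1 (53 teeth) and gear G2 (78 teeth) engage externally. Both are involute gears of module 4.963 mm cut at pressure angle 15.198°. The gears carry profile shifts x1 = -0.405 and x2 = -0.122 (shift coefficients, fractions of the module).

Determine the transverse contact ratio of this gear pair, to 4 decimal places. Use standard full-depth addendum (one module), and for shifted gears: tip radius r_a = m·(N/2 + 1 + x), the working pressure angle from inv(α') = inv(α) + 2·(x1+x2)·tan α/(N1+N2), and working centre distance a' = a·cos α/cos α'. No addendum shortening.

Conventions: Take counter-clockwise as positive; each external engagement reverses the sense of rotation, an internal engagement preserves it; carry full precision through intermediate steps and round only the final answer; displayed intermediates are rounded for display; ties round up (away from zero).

class = single-mesh tooth geometry [involute pair 53T × 78T, m = 4.963]
base radii: r_b1 = 126.919690, r_b2 = 186.787469
tip radii: r_a1 = 134.472485, r_a2 = 197.914514
inv(α') = inv(15.198°) + 2·(-0.405-0.122)·tan α/(53+78) = 0.00421567  ⇒  α' = 13.25315°
a' = a·cos α / cos α' = 325.0765·cos 15.198°/cos 13.25315° = 322.290847
action lengths: √(r_a1²−r_b1²) = 44.432436, √(r_a2²−r_b2²) = 65.426266
base pitch p_b = π·m·cos α = 15.046414
CR = (44.432436 + 65.426266 − 322.290847·sin 13.25315°)/15.046414 = 2.390752
contact ratio ≈ 2.3908

2.3908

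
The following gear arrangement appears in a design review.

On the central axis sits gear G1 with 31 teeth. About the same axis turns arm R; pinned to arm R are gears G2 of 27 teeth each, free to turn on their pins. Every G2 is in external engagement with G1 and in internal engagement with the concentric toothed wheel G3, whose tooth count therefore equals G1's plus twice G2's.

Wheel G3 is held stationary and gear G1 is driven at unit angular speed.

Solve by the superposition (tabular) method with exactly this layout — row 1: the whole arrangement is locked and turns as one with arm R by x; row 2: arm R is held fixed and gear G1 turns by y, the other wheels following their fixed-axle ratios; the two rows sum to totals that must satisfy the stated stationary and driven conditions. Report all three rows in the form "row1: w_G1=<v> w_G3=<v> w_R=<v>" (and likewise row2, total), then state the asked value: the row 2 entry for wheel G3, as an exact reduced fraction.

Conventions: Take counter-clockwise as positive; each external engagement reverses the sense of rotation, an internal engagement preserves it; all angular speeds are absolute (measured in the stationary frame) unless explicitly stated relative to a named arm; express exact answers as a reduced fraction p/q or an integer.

row1: w_G1=31/116 w_G3=31/116 w_R=31/116
row2: w_G1=85/116 w_G3=-31/116 w_R=0
total: w_G1=1 w_G3=0 w_R=31/116
asked value: -31/116

topology: planetary set — G1 31T / G2 27T / G3 85T, arm = carrier (Willis)
row 1 (train locked, turned with arm): all members turn x
row 2 (arm held, sun turns y): ω_ring = −(31/85)·y, ω_arm = 0
boundary: total ω_ring = x − (31/85)·y = 0 and total ω_sun = x + y = 1  ⇒  y = 85/116, x = 31/116
row 2 ring = −(31/85)·85/116 = -31/116
totals (row 1 + row 2): sun 31/116 + 85/116 = 1, ring 31/116 + (-31/116) = 0, arm 31/116 + 0 = 31/116
asked cell (row2, ring) = -31/116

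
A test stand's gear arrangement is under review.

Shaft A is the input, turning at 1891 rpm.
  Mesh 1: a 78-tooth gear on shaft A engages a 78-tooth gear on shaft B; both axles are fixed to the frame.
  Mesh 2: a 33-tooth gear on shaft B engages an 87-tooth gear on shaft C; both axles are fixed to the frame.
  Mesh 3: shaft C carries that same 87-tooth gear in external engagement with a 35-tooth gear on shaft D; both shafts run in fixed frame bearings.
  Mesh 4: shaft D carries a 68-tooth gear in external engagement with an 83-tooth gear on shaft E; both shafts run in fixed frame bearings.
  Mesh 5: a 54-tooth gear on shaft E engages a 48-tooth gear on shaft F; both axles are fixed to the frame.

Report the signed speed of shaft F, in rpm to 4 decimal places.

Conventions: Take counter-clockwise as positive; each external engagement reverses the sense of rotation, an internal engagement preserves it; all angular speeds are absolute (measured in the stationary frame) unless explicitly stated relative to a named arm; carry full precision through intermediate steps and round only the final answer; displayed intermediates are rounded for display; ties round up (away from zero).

-1643.3148 rpm

recognized (6 fixed axles, 5 meshes): fixed-axis compound train
mesh 1 [78T→78T]: ω = 1891.0000×78/78 = 1891.0000 rpm, sense flips to −
mesh 2 [33T→87T]: ω = 1891.0000×33/87 = 717.2759 rpm, sense flips to +
mesh 3 [87T→35T]: ω = 717.2759×87/35 = 1782.9429 rpm, sense flips to −
mesh 4 [68T→83T]: ω = 1782.9429×68/83 = 1460.7243 rpm, sense flips to +
mesh 5 [54T→48T]: ω = 1460.7243×54/48 = 1643.3148 rpm, sense flips to −
signed output speed = -1643.3148 rpm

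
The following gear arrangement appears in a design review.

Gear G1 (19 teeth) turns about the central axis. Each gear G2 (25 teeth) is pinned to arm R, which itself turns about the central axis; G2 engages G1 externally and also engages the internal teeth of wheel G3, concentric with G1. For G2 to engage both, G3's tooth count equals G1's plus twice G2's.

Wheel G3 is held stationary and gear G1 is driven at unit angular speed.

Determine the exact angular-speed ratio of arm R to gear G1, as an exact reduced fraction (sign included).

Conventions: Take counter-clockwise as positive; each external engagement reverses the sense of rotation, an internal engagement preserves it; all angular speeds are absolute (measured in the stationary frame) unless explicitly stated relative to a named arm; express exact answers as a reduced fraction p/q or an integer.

recognized (axles ride arm R): planetary set, 19/25/69 teeth
ring teeth: 19 + 2·25 = 69
19(ω_sun−ω_arm) = −69(ω_ring−ω_arm),  ω_ring = 0, ω_sun = 1
19(1−ω_arm) = −69(0−ω_arm)  ⇒  88·ω_arm = 19  ⇒  ω_arm = 19/88
ω_out/ω_in = 19/88

19/88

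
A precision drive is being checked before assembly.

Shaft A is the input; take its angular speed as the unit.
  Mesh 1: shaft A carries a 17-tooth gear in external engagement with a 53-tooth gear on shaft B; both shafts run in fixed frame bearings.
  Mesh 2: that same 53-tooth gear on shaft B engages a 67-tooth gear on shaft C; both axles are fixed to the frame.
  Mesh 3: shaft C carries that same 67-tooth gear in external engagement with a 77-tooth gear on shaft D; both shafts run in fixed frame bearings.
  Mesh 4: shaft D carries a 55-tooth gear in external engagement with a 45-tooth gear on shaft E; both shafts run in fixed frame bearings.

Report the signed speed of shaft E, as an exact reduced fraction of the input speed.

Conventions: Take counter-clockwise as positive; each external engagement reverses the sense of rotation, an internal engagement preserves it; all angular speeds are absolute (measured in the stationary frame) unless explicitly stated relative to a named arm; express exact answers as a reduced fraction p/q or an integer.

17/63

4-mesh fixed-axis compound train (all bearings frame-fixed)
mesh 1 [17T→53T]: |ω|/ω_in = 1×17/53 = 17/53, sense flips to −
mesh 2 [53T→67T]: |ω|/ω_in = (17/53)×53/67 = 17/67, sense flips to +
mesh 3 [67T→77T]: |ω|/ω_in = (17/67)×67/77 = 17/77, sense flips to −
mesh 4 [55T→45T]: |ω|/ω_in = (17/77)×55/45 = 17/63, sense flips to +
signed output speed (× input speed) = 17/63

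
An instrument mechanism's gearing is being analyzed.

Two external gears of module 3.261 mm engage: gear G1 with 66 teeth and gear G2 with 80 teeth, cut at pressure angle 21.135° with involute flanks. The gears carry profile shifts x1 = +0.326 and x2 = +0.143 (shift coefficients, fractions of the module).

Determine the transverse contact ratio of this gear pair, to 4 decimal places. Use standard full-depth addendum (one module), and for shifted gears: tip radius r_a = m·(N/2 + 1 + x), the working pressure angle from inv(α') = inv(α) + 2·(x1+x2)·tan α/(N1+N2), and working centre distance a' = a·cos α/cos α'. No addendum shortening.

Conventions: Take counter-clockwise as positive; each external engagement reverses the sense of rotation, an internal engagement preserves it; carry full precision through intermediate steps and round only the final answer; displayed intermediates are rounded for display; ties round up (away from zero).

1.6948

recognized (one external pair, fixed centres): single-mesh tooth geometry, m = 3.261, N1 = 66, N2 = 80
base radii: r_b1 = 100.374245, r_b2 = 121.665751
tip radii: r_a1 = 111.937086, r_a2 = 134.167323
inv(α') = inv(21.135°) + 2·(+0.326+0.143)·tan α/(66+80) = 0.02017811  ⇒  α' = 22.04354°
a' = a·cos α / cos α' = 238.0530·cos 21.135°/cos 22.04354° = 239.551470
action lengths: √(r_a1²−r_b1²) = 49.547171, √(r_a2²−r_b2²) = 56.553652
base pitch p_b = π·m·cos α = 9.555606
CR = (49.547171 + 56.553652 − 239.551470·sin 22.04354°)/9.555606 = 1.694764
contact ratio ≈ 1.6948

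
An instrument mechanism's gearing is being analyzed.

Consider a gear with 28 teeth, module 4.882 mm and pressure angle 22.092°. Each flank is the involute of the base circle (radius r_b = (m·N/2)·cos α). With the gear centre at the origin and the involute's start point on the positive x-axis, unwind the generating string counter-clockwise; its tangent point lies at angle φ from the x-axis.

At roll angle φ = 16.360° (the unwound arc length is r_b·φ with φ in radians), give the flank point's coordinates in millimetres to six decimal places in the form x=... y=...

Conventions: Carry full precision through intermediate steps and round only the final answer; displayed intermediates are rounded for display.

recognized (one wheel, involute flank): single-mesh tooth geometry, m = 4.882, N = 28
pitch radius r_p = m·N/2 = 4.882·28/2 = 68.348000
base radius r_b = r_p·cos α = 68.348000·cos 22.092° = 63.329969
roll angle φ = 16.360° = 0.28553587 rad
x = r_b·(cos φ + φ·sin φ) = 65.859254
y = r_b·(sin φ − φ·cos φ) = 0.487444

x=65.859254 y=0.487444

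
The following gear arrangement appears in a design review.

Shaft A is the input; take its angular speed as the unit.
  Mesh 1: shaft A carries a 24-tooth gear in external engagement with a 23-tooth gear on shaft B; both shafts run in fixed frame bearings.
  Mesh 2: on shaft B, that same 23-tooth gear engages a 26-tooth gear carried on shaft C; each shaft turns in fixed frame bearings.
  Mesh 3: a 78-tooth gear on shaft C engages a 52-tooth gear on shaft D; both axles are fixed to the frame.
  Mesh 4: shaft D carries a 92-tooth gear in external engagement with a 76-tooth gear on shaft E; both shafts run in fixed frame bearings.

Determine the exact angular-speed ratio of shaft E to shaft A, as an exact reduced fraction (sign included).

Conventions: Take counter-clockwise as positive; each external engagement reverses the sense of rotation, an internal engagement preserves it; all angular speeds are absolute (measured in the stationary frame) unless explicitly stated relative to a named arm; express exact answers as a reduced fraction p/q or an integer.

class = fixed-axis compound train [4 meshes; 4 ratios multiply, 4 sense flips]
mesh 1 [24T→23T]: running ratio 24/23, sense −
mesh 2 [23T→26T]: running ratio 12/13, sense +
mesh 3 [78T→52T]: running ratio 18/13, sense −
mesh 4 [92T→76T]: running ratio 414/247, sense +
ω_out/ω_in = 414/247

414/247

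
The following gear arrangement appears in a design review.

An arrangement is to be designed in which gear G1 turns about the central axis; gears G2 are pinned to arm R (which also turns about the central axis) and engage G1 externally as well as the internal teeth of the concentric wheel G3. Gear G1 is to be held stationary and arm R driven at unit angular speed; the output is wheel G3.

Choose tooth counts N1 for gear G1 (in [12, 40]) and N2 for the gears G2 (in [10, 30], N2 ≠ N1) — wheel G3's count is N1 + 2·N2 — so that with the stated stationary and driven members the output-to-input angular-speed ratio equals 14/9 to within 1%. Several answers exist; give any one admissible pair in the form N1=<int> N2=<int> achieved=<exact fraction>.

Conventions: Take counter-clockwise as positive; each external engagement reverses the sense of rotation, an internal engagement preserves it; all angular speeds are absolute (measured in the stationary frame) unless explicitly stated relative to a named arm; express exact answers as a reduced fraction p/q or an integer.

N1=25 N2=10 achieved=14/9

class = planetary set [ratio 14/9 wanted; Willis about the carrier]
Willis with ω_sun = 0: ω_ring/ω_arm = (N1+N3)/N3; set equal to 14/9  ⇒  N3/N1 = 1/(14/9 − 1) = 9/5
N3 = N1 + 2·N2  ⇒  N2/N1 = (N3/N1 − 1)/2 = (9/5 − 1)/2 = 2/5
smallest multiple with N1 ≥ 12 and N2 ≥ 10: k = 5  ⇒  N1 = 5·5 = 25, N2 = 5·2 = 10 (N1 ≤ 40, N2 ≤ 30, N2 ≠ N1 ✓), N3 = 25 + 2·10 = 45
check: (N1+N3)/N3 with N1 = 25, N3 = 45 gives 14/9; |achieved − target| = 0 ≤ 7/450 ✓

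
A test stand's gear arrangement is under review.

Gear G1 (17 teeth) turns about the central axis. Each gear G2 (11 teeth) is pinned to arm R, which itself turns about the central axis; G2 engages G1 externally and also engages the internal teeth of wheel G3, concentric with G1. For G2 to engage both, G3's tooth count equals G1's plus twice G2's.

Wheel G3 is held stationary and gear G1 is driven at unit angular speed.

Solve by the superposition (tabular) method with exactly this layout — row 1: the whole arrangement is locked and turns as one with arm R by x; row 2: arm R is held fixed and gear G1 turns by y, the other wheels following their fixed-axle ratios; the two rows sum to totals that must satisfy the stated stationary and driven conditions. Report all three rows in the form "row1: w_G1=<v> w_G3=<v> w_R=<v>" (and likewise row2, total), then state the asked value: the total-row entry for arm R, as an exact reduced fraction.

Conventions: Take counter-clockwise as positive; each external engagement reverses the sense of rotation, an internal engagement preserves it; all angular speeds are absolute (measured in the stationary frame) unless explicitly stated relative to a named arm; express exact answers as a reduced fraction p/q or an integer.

row1: w_G1=17/56 w_G3=17/56 w_R=17/56
row2: w_G1=39/56 w_G3=-17/56 w_R=0
total: w_G1=1 w_G3=0 w_R=17/56
asked value: 17/56

planetary set (17T centre, 11T on arm, 39T internal) — Willis relation
superposition row 1 [locked train]: every member turns x
row 2 (arm held, sun turns y): ω_ring = −(17/39)·y, ω_arm = 0
boundary: total ω_ring = x − (17/39)·y = 0 and total ω_sun = x + y = 1  ⇒  y = 39/56, x = 17/56
row 2 ring = −(17/39)·39/56 = -17/56
totals (row 1 + row 2): sun 17/56 + 39/56 = 1, ring 17/56 + (-17/56) = 0, arm 17/56 + 0 = 17/56
asked cell (total, arm) = 17/56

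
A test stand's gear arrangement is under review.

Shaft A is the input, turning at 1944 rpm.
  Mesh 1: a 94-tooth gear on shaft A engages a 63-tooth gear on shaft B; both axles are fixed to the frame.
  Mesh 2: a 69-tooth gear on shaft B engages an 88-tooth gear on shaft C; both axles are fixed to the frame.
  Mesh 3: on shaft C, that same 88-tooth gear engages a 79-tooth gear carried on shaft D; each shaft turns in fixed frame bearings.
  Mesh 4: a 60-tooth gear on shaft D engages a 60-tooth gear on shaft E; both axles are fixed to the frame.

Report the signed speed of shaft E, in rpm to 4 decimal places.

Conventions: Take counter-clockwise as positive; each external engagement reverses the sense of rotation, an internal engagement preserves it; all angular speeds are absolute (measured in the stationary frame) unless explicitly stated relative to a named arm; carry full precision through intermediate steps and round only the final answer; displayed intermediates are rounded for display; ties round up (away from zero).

+2533.4105 rpm

class = fixed-axis compound train [4 meshes; 4 ratios multiply, 4 sense flips]
mesh 1 [94T→63T]: ω = 1944.0000×94/63 = 2900.5714 rpm, sense flips to −
mesh 2 [69T→88T]: ω = 2900.5714×69/88 = 2274.3117 rpm, sense flips to +
mesh 3 [88T→79T]: ω = 2274.3117×88/79 = 2533.4105 rpm, sense flips to −
mesh 4 [60T→60T]: ω = 2533.4105×60/60 = 2533.4105 rpm, sense flips to +
signed output speed = +2533.4105 rpm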